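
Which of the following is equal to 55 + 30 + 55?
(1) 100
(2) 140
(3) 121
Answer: 2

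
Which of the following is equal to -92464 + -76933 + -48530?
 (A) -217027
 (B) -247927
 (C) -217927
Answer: C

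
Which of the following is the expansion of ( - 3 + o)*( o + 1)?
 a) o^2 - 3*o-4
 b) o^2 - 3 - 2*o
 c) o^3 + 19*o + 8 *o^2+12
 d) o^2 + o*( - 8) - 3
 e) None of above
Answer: b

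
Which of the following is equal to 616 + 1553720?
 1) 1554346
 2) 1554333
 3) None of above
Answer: 3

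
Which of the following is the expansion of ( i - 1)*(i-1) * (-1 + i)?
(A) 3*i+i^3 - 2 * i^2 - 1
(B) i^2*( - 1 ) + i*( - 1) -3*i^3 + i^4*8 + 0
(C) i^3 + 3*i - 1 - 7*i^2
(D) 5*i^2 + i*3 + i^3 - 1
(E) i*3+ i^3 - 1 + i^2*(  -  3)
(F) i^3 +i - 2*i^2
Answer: E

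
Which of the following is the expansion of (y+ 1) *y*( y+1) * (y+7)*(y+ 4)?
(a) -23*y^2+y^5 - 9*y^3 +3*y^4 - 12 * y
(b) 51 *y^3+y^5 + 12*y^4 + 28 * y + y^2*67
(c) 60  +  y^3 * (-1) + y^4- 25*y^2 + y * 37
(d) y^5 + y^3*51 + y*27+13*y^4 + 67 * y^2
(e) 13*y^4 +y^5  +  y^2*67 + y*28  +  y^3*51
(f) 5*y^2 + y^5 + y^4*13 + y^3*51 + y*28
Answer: e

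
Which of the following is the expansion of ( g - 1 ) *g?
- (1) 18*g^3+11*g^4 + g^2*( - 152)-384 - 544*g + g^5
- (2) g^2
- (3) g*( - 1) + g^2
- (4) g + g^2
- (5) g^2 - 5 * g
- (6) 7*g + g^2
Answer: 3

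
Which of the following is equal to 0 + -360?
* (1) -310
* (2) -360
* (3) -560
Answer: 2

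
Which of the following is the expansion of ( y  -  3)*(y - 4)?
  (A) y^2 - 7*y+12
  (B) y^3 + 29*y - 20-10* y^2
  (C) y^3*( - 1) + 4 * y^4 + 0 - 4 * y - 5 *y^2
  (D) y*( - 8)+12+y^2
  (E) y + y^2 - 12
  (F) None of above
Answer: A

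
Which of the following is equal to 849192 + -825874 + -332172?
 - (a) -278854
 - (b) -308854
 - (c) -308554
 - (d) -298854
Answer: b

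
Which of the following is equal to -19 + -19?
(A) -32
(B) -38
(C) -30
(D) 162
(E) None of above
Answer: B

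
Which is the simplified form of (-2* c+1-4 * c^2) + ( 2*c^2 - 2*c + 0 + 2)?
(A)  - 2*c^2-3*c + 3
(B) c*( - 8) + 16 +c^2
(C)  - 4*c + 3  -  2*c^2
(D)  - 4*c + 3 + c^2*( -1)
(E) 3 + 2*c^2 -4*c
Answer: C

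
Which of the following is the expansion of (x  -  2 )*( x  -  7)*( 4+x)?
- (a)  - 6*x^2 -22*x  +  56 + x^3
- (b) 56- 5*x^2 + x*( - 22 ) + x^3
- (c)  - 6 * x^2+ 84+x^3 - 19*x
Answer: b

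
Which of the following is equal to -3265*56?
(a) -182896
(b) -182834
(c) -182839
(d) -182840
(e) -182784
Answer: d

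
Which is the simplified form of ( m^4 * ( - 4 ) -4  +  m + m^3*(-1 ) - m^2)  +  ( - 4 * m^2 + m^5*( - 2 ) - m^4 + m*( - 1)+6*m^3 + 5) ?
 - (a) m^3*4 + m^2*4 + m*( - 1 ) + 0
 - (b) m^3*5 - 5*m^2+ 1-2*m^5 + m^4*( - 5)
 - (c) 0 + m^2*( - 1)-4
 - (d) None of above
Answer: b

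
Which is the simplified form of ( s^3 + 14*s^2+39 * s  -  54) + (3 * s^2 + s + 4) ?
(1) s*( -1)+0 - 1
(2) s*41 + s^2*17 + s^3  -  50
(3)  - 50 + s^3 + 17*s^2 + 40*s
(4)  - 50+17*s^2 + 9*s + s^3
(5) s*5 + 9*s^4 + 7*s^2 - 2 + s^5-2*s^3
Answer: 3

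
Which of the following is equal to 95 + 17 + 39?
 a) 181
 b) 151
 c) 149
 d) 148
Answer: b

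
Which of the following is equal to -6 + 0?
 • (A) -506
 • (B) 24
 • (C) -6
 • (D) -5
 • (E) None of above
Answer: C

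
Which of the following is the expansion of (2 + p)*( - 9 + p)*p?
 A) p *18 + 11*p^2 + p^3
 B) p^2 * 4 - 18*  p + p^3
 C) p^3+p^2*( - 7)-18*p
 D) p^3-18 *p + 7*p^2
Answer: C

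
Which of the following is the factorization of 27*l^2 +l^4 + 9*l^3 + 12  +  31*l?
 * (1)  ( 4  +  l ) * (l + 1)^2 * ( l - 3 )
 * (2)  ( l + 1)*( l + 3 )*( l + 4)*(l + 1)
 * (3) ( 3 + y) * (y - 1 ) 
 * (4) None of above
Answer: 2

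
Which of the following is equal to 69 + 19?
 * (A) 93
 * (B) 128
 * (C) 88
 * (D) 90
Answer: C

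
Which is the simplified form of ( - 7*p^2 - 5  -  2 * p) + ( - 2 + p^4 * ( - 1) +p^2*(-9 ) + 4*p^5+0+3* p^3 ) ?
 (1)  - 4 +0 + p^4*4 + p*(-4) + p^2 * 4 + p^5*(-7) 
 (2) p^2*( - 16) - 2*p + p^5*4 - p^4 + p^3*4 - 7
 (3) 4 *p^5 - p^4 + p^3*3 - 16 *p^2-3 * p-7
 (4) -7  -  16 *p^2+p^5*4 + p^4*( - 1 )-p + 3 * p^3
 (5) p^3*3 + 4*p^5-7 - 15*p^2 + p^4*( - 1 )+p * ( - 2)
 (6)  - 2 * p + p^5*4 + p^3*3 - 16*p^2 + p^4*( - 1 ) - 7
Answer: 6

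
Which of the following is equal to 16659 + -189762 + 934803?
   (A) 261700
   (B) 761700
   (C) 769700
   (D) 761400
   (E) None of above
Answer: B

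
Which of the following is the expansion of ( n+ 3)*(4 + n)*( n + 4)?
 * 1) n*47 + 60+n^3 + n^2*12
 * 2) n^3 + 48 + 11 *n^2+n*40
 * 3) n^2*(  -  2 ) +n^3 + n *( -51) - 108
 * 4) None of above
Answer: 2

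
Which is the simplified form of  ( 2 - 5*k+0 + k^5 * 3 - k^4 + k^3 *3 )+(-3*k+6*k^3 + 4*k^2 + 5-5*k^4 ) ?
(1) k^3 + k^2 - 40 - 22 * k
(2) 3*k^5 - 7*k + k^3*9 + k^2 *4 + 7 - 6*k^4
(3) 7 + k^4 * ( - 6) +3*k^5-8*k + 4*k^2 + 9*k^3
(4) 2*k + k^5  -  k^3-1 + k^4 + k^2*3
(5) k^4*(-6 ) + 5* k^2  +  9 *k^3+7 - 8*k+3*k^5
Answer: 3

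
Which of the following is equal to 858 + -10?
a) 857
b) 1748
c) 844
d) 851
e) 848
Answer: e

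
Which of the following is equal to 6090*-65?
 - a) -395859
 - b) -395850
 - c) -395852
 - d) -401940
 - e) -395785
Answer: b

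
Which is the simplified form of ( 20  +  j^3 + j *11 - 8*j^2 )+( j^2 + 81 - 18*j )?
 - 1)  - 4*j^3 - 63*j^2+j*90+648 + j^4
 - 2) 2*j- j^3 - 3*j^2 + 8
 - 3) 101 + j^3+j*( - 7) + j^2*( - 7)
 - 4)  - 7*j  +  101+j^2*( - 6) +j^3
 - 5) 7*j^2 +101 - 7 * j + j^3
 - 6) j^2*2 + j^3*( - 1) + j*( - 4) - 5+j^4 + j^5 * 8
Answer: 3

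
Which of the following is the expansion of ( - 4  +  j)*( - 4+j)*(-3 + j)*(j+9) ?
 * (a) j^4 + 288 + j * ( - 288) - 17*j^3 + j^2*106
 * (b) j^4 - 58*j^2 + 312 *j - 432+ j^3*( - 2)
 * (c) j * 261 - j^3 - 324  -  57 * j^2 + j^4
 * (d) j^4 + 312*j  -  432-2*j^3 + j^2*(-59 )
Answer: d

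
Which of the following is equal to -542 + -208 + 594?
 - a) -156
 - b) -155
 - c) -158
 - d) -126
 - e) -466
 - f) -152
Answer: a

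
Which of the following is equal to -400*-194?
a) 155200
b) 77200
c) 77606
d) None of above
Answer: d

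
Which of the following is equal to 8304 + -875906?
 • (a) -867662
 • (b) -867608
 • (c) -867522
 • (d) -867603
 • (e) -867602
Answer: e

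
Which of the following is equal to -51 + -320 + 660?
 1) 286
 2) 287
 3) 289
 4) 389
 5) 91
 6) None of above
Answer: 3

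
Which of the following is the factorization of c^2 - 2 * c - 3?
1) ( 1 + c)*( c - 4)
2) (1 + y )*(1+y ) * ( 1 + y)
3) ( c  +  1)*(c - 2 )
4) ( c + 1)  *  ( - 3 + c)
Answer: 4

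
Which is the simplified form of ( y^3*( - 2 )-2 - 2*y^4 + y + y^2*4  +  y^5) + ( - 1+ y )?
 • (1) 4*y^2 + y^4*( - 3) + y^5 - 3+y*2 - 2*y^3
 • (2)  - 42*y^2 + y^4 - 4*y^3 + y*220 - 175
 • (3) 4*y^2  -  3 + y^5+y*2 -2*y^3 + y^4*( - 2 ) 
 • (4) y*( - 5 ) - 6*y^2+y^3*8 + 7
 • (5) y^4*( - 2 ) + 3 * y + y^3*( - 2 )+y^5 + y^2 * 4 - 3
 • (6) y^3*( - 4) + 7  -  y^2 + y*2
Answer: 3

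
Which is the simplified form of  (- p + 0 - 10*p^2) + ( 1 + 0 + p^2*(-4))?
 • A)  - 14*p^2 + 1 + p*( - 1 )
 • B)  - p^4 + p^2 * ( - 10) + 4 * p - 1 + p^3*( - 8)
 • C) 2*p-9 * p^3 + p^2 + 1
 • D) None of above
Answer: A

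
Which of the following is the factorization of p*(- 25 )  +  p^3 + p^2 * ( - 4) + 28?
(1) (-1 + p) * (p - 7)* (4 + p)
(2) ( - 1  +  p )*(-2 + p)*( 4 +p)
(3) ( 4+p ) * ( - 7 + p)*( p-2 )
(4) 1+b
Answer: 1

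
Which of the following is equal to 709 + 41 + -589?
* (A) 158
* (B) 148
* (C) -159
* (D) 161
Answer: D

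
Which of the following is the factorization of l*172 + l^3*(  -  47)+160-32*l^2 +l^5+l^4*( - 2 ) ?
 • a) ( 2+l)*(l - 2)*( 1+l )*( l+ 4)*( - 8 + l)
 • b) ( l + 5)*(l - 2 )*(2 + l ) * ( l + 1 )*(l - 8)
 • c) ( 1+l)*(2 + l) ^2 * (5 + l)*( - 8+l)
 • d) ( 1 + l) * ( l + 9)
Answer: b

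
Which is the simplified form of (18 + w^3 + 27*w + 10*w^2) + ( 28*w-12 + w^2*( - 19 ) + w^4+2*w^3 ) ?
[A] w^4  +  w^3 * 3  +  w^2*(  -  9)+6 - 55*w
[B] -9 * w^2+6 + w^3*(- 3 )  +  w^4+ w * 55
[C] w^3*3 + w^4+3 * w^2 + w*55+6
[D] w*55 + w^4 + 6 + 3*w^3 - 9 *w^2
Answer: D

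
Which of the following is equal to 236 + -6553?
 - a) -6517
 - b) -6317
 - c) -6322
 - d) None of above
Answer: b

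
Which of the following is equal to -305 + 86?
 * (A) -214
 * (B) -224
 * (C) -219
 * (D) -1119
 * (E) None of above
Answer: C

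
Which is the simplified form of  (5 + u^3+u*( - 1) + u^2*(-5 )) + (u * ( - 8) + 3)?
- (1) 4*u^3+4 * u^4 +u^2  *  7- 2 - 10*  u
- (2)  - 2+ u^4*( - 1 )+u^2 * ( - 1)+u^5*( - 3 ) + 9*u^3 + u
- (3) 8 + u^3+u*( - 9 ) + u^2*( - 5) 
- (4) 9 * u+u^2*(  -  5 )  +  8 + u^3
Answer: 3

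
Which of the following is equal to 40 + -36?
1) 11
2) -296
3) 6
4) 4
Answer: 4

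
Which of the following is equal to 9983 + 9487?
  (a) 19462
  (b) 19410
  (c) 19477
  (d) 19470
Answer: d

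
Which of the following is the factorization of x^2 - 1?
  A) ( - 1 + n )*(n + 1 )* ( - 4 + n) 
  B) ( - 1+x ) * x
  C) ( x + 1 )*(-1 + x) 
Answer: C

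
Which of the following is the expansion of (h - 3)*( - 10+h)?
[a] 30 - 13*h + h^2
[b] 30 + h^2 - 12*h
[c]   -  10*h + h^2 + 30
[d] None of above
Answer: a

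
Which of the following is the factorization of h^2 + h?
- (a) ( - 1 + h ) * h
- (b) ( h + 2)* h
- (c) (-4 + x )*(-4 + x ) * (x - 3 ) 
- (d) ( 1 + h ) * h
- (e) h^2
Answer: d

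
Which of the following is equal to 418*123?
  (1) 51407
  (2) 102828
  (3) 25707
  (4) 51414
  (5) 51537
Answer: 4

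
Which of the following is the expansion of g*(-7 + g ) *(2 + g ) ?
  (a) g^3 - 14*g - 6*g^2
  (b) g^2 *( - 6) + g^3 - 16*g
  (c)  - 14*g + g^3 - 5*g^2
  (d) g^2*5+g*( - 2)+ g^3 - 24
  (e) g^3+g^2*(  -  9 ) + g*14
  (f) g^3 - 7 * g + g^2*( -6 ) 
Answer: c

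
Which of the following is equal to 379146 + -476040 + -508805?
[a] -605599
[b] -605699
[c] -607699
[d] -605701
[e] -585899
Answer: b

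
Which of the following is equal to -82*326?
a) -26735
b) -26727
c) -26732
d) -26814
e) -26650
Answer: c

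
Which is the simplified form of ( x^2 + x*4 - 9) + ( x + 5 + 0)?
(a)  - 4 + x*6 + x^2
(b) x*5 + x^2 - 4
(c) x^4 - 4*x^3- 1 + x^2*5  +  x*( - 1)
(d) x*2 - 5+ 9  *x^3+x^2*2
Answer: b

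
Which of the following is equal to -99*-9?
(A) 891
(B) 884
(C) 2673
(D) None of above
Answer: A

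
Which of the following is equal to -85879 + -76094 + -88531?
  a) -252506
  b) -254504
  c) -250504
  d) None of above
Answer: c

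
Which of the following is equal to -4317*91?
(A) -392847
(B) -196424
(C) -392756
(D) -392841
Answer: A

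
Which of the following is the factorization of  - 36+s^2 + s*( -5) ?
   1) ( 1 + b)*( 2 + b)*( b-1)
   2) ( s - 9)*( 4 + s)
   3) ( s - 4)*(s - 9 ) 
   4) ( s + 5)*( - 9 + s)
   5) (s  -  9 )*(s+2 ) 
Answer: 2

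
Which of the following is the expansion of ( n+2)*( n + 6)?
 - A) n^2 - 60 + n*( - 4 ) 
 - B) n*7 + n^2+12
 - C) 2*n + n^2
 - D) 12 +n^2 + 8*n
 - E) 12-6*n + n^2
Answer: D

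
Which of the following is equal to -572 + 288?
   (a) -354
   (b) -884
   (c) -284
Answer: c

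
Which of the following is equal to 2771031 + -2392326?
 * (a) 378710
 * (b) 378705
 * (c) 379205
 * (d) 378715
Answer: b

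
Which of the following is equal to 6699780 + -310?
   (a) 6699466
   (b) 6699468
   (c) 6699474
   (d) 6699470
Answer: d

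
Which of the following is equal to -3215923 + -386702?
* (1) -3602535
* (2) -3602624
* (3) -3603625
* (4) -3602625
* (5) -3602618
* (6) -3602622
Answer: 4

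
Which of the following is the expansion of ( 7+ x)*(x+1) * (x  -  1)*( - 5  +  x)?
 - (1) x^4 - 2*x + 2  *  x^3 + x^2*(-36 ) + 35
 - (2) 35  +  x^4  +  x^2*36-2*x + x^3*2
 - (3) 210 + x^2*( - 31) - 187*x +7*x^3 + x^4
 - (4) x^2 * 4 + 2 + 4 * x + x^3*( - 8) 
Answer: 1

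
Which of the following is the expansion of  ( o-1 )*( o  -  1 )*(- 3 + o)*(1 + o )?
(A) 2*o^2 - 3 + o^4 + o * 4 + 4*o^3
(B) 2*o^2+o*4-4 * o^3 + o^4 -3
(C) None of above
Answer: B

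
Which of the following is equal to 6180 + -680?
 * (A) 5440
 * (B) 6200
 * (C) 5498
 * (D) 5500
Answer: D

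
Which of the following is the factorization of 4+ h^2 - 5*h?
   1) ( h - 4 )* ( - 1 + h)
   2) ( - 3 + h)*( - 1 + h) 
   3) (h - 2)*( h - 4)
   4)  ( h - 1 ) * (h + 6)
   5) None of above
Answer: 1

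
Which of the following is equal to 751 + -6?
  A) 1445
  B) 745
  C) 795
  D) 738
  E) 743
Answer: B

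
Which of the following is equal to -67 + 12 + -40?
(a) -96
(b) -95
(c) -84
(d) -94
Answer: b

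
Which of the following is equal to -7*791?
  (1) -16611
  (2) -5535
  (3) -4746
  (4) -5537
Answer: 4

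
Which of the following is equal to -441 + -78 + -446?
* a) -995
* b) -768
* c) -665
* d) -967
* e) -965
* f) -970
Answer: e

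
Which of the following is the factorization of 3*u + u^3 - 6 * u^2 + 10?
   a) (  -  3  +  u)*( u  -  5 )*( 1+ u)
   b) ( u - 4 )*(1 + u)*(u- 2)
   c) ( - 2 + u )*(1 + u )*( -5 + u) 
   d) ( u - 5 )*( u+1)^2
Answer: c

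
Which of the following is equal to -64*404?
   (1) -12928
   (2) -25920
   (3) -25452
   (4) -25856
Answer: 4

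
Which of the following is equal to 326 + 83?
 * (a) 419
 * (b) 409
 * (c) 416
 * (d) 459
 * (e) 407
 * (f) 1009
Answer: b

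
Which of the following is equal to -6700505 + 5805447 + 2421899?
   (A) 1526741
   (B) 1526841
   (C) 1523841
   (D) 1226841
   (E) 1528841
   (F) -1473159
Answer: B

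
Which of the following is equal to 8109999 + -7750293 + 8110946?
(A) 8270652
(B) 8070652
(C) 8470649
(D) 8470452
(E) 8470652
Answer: E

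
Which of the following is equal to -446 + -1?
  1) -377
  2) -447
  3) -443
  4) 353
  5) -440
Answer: 2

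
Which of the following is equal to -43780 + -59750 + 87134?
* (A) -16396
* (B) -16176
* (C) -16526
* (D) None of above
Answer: A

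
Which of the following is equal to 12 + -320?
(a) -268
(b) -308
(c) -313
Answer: b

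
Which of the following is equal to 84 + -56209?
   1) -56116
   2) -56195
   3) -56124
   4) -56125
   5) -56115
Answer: 4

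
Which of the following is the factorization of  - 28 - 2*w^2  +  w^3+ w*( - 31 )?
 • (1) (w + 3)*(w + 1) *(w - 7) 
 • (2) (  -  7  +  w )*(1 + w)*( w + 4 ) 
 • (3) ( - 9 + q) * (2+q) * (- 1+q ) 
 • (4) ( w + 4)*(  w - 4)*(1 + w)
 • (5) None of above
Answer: 2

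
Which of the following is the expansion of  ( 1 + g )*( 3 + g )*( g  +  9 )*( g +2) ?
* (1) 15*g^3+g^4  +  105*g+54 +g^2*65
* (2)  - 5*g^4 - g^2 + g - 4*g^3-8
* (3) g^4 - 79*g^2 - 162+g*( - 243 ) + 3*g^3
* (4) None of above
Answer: 1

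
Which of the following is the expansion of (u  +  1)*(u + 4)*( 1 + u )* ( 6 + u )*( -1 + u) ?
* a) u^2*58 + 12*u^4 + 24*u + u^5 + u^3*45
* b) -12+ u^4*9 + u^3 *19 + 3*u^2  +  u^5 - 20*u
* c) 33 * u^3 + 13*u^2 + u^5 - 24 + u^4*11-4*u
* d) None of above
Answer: d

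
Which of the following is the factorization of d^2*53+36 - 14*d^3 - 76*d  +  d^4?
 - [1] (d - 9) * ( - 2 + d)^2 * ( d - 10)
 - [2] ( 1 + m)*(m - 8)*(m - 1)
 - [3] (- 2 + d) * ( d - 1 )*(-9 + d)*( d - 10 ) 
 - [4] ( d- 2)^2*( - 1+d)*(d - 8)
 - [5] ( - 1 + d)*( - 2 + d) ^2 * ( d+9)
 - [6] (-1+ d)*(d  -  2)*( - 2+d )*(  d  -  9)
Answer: 6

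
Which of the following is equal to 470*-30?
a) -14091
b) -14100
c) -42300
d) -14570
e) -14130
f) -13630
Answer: b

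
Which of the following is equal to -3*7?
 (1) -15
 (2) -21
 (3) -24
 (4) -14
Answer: 2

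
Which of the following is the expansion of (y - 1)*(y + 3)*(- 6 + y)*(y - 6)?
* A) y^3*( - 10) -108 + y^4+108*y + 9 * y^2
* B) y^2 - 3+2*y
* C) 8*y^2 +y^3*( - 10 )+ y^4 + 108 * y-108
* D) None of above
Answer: A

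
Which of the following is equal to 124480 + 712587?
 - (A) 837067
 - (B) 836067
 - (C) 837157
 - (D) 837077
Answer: A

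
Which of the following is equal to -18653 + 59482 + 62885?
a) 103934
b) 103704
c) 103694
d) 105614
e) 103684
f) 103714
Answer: f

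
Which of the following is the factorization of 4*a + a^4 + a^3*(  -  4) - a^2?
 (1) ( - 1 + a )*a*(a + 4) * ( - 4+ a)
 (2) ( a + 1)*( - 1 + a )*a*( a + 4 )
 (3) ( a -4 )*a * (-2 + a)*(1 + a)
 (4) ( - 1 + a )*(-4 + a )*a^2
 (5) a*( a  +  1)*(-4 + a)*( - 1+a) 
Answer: 5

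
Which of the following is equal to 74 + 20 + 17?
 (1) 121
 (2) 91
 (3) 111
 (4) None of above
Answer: 3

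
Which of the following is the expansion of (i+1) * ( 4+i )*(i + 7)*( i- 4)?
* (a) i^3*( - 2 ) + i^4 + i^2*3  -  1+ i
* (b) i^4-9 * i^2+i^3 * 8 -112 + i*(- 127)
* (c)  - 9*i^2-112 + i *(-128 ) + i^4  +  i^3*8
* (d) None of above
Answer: c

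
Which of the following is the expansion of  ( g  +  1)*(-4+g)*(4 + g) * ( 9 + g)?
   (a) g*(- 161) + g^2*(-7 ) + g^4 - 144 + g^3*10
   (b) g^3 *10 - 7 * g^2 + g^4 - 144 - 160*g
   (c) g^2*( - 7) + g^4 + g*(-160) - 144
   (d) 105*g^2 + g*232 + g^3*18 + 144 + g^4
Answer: b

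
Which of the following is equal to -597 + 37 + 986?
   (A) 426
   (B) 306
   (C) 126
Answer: A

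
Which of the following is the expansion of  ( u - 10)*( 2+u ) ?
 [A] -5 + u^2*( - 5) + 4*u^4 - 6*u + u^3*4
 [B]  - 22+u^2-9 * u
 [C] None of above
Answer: C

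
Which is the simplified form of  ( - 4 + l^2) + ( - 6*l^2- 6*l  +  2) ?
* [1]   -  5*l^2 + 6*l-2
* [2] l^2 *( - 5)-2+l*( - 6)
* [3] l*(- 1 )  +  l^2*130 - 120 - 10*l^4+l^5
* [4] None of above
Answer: 2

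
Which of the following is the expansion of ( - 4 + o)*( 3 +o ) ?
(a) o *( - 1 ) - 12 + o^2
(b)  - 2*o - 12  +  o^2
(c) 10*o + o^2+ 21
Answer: a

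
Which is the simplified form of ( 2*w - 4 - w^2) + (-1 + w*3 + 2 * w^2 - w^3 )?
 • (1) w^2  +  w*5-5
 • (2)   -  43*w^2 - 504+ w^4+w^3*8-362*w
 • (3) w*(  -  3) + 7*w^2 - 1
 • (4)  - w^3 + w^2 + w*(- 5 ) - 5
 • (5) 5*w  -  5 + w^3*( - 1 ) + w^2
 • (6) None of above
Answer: 5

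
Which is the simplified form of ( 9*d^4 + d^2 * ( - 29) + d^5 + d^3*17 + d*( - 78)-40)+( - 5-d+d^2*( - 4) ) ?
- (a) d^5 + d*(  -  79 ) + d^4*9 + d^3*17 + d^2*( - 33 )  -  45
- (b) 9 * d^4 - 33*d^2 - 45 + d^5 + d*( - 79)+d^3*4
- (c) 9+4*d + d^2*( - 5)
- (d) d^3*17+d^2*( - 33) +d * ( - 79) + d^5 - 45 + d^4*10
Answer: a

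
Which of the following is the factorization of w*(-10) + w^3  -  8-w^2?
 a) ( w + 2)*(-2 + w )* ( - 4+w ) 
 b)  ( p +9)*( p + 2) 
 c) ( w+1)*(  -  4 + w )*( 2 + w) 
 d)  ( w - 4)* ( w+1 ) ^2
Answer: c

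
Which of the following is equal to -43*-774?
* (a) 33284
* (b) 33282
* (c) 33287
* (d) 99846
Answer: b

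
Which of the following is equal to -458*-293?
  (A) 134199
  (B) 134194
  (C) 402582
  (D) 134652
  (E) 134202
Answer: B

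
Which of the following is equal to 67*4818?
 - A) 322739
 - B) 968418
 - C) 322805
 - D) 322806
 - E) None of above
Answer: D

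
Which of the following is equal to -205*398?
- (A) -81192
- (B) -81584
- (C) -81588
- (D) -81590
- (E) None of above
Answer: D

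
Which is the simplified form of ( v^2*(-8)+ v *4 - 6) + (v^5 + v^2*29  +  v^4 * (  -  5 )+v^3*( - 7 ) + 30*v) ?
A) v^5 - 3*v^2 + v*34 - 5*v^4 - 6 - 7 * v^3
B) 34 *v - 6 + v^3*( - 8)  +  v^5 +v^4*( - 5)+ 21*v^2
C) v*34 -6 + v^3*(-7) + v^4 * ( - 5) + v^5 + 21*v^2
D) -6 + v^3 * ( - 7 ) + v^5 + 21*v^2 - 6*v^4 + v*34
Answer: C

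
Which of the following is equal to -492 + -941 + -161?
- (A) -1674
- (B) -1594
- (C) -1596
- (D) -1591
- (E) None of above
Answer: B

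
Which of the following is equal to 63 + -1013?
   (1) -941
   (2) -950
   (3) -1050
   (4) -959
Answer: 2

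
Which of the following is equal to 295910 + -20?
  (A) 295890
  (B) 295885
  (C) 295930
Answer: A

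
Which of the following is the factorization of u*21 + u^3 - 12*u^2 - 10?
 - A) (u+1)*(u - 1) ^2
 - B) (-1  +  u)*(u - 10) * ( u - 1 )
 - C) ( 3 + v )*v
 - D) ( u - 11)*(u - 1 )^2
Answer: B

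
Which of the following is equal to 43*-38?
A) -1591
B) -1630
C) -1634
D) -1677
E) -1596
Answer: C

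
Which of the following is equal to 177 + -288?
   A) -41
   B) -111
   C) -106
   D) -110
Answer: B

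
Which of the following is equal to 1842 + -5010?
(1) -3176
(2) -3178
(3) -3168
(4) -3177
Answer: 3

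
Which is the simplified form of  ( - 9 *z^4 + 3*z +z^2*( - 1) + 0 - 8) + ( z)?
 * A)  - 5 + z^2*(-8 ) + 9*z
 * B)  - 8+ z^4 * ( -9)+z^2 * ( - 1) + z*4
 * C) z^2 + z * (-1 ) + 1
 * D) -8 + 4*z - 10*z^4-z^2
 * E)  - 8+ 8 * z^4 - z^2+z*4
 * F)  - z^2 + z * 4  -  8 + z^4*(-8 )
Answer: B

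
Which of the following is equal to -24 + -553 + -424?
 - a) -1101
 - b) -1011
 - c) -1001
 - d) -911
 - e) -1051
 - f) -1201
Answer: c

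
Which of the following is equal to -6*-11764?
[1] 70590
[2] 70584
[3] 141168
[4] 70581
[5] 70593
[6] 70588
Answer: 2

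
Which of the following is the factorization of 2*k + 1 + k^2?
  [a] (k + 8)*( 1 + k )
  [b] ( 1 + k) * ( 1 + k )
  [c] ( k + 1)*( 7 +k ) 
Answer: b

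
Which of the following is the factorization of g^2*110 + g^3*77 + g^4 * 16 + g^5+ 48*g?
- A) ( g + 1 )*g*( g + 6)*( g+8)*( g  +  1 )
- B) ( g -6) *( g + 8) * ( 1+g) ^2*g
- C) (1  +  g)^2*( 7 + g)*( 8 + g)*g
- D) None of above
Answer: A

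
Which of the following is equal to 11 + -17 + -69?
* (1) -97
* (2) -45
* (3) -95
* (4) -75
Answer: 4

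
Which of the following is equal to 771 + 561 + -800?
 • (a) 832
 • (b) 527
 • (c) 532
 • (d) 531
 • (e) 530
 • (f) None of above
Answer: c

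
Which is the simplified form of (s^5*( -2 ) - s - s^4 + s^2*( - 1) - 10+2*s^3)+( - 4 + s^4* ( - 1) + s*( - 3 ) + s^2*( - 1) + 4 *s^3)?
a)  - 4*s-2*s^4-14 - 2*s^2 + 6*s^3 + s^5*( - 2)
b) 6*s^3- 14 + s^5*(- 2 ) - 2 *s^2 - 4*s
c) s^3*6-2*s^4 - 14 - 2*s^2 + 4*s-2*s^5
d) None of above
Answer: a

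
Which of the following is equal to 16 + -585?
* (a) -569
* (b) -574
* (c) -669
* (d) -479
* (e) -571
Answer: a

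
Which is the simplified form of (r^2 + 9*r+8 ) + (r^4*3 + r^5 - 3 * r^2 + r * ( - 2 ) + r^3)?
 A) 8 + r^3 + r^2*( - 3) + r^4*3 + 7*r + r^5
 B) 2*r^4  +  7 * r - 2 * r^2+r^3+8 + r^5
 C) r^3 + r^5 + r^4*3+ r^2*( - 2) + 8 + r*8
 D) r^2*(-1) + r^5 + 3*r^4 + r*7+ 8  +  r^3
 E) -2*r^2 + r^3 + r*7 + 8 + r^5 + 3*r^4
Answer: E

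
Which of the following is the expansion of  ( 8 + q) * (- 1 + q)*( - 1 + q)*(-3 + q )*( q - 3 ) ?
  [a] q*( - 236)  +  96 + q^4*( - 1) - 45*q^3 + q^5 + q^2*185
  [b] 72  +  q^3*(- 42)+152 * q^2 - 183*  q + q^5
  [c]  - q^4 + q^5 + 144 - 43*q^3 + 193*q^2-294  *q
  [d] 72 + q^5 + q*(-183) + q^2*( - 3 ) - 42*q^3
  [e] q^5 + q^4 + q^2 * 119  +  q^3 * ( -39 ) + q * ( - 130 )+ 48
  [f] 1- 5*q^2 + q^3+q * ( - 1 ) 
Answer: b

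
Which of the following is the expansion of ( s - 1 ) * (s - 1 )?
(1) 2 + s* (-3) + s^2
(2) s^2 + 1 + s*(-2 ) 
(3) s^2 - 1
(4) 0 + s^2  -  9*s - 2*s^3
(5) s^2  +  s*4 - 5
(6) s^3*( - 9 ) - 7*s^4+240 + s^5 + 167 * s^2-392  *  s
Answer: 2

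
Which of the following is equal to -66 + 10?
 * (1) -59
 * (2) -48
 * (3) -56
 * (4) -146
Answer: 3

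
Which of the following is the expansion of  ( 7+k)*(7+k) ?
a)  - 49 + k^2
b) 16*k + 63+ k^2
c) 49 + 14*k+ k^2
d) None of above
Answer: c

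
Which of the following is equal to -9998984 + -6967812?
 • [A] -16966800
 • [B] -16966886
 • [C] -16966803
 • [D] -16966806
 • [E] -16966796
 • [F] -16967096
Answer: E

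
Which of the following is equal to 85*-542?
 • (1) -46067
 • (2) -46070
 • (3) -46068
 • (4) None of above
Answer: 2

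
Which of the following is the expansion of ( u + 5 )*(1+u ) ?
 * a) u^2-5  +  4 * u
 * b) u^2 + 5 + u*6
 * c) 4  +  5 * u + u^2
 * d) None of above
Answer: b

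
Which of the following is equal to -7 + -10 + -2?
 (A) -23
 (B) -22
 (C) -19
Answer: C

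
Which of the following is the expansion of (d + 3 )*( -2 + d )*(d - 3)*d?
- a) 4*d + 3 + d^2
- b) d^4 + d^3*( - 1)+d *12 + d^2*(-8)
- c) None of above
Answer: c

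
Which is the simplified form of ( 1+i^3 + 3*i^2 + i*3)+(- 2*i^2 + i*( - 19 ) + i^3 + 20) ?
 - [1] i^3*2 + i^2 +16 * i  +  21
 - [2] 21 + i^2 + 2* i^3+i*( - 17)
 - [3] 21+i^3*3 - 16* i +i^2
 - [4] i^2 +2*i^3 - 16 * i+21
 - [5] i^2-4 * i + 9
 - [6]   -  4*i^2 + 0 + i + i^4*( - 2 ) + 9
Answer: 4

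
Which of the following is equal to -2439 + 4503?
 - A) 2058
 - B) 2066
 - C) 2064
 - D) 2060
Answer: C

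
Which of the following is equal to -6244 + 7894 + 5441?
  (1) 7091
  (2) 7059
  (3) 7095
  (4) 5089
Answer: 1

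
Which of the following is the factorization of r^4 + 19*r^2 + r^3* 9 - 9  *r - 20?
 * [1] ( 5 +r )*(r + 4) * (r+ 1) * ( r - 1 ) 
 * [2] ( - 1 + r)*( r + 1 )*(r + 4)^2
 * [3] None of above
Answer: 1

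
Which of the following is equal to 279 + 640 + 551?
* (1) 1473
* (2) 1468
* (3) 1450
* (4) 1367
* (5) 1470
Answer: 5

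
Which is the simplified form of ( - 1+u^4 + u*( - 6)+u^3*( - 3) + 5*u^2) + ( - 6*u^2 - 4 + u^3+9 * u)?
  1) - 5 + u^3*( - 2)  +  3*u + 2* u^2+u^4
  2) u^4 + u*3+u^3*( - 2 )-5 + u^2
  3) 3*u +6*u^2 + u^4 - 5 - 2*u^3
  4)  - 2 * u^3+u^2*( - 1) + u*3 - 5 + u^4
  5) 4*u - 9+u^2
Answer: 4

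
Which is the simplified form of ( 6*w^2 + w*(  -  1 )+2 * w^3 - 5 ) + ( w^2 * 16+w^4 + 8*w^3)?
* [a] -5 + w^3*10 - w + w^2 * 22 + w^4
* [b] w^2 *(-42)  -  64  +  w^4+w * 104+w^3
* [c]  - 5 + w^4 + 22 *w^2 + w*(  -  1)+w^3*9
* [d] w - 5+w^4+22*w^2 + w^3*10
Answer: a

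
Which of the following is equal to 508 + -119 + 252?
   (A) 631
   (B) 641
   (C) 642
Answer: B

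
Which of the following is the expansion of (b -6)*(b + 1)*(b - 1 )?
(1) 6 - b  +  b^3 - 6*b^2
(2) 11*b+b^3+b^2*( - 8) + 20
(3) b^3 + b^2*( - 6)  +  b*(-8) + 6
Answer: 1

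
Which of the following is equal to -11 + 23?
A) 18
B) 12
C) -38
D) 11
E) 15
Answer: B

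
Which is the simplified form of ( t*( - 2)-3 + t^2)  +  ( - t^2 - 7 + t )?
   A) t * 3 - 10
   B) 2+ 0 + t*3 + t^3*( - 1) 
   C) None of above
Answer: C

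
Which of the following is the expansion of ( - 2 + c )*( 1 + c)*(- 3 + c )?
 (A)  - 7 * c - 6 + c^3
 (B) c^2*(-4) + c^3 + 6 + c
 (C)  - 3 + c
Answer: B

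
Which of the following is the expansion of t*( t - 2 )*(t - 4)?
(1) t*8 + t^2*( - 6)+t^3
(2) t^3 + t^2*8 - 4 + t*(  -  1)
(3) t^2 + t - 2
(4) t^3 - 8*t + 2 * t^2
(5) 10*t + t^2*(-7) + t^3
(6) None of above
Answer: 1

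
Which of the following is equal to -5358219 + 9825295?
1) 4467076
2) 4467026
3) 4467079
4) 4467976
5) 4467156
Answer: 1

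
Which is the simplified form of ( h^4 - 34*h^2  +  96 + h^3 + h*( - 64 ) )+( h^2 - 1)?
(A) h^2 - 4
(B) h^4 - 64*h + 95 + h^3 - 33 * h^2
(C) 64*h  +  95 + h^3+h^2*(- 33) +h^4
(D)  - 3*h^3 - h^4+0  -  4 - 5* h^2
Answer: B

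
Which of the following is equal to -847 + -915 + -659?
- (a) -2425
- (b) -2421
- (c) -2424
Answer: b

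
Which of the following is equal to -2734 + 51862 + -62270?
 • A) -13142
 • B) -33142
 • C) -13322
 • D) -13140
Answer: A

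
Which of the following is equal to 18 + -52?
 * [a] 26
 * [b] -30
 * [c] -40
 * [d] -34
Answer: d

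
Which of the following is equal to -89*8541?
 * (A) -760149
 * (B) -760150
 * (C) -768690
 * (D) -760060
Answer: A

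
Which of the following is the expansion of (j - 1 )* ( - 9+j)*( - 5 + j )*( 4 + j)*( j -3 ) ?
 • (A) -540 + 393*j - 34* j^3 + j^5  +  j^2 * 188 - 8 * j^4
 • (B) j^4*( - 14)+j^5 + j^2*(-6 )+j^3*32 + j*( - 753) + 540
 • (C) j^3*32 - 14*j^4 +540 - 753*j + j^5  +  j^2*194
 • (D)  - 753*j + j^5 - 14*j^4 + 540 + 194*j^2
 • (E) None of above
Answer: C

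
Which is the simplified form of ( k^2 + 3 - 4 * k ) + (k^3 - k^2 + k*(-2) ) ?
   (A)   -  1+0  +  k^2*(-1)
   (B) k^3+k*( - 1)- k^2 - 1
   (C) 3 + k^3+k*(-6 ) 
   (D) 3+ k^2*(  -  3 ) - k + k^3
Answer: C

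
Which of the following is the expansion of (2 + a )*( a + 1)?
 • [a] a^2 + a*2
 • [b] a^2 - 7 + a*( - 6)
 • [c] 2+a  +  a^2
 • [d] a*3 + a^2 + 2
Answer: d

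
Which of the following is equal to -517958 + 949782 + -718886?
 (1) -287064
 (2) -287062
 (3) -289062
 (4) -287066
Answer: 2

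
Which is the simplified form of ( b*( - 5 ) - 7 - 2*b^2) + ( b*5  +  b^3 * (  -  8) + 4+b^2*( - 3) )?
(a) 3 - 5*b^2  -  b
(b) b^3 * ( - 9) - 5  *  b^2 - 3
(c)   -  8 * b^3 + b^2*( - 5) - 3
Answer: c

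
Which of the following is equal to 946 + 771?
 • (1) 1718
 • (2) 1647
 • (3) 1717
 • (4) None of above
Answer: 3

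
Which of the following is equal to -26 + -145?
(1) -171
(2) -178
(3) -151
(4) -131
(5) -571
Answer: 1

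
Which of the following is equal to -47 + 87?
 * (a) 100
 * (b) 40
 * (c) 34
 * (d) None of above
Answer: b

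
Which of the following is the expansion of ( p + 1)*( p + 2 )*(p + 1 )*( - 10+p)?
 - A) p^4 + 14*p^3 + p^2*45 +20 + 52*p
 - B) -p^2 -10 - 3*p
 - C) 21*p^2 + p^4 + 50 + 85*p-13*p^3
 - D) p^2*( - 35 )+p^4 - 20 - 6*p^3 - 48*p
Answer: D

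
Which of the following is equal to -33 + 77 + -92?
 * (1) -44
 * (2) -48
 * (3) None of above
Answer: 2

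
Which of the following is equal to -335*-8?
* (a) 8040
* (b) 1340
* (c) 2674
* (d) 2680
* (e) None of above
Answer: d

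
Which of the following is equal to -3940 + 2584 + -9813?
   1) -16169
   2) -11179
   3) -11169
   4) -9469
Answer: 3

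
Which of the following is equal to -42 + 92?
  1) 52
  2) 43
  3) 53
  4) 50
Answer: 4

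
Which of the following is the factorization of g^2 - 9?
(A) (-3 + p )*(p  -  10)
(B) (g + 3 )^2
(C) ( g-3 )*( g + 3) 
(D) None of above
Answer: C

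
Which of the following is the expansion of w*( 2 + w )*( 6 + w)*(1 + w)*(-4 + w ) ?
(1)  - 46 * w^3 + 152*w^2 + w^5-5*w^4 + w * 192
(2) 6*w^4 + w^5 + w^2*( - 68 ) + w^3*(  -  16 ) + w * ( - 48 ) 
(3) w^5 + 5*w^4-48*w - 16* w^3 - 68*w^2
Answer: 3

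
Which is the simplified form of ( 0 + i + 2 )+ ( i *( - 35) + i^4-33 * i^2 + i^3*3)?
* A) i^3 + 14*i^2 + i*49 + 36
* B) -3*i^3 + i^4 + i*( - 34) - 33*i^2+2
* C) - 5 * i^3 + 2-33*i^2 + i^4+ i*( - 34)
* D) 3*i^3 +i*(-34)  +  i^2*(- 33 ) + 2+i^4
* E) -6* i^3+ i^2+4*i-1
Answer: D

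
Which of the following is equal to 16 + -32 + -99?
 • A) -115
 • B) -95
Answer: A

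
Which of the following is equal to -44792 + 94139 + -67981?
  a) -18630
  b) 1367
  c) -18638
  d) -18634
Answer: d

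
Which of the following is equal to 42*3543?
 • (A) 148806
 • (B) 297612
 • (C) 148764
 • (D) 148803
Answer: A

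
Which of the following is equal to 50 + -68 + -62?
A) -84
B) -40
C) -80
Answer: C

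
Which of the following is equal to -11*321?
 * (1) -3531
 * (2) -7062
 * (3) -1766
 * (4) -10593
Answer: 1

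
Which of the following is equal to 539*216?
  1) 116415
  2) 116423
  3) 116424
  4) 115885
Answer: 3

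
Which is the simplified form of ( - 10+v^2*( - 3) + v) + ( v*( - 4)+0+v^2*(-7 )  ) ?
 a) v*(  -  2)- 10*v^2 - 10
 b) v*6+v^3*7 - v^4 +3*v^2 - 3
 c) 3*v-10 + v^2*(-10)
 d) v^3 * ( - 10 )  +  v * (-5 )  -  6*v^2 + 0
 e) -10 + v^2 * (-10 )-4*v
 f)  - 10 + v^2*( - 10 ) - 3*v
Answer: f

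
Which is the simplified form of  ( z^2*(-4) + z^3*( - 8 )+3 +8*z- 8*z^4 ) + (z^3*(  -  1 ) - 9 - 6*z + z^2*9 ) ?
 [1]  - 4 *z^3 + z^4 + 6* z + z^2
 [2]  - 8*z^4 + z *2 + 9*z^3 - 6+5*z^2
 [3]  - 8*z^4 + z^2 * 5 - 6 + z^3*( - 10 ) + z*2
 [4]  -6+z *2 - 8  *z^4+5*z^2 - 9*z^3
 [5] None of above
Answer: 4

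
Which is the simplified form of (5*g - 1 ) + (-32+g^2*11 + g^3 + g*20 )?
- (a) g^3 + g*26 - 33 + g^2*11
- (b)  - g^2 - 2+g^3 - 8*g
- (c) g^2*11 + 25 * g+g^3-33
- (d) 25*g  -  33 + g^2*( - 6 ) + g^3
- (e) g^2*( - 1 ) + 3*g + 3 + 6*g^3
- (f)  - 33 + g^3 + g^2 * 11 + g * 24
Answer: c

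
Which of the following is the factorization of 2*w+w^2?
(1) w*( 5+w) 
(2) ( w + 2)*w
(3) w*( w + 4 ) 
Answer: 2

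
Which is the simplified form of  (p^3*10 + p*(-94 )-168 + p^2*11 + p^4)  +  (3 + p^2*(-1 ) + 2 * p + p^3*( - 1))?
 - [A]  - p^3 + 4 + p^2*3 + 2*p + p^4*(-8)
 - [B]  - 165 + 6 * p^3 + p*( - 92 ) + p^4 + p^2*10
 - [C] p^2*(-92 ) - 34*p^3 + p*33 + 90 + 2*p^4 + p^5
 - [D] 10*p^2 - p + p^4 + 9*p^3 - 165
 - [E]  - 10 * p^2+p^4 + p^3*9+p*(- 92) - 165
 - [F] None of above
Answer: F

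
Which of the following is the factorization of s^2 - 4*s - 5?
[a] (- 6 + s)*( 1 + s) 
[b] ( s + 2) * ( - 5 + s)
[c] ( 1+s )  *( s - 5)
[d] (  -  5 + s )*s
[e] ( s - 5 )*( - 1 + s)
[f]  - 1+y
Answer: c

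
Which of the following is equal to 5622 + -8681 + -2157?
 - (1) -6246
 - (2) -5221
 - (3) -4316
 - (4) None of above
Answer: 4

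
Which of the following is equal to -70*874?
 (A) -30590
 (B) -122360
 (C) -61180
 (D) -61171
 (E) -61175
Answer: C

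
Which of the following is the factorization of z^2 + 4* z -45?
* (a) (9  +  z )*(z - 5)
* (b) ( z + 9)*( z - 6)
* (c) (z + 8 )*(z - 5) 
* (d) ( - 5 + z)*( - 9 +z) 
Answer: a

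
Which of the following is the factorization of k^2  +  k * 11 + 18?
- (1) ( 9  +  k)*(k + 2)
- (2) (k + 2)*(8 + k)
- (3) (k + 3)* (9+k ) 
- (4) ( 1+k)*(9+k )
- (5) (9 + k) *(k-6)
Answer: 1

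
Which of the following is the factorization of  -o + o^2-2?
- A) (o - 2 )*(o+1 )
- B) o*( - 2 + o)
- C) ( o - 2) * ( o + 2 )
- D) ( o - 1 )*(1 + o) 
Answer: A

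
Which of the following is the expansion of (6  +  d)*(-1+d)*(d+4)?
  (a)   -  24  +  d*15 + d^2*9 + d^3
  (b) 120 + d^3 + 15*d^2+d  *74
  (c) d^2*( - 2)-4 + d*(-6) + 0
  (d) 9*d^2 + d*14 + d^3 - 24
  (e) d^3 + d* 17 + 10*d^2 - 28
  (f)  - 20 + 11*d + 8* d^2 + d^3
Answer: d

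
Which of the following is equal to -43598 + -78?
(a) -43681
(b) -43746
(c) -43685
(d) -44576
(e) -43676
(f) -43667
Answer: e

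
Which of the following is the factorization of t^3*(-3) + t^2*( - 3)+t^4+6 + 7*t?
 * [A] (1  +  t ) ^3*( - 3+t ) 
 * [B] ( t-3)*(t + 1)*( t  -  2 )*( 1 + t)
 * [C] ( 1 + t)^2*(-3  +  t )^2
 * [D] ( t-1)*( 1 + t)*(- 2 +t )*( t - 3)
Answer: B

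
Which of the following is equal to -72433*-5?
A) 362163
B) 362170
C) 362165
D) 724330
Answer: C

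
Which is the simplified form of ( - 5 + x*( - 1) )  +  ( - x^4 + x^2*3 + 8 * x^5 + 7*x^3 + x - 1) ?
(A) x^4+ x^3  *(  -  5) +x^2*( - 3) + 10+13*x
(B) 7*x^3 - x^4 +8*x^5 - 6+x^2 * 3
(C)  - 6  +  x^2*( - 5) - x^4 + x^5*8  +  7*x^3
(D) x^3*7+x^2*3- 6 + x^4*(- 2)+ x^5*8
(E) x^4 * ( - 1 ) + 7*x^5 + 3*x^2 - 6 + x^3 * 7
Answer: B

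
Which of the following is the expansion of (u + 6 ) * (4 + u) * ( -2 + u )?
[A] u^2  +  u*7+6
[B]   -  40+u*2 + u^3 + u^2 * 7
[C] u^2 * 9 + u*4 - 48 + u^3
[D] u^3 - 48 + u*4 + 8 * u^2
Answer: D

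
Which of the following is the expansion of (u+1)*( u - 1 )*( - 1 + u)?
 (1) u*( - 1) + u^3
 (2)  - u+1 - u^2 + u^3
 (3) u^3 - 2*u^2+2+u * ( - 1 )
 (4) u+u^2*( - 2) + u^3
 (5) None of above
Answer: 2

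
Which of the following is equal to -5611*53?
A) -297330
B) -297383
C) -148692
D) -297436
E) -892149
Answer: B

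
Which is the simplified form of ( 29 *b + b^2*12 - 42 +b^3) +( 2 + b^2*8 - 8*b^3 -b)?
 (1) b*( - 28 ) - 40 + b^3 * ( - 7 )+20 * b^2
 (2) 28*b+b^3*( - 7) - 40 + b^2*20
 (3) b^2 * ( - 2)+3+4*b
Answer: 2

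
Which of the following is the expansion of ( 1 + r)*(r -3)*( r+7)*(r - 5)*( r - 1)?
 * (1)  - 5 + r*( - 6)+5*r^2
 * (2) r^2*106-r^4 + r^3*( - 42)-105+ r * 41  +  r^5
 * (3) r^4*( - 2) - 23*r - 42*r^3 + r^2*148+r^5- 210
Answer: 2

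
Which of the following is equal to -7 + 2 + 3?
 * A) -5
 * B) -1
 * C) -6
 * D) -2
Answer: D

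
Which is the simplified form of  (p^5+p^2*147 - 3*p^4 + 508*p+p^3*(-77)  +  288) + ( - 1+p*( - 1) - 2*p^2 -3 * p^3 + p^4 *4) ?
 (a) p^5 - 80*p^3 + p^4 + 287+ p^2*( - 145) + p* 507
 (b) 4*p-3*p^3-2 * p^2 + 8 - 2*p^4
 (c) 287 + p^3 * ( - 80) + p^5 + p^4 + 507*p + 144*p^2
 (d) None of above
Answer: d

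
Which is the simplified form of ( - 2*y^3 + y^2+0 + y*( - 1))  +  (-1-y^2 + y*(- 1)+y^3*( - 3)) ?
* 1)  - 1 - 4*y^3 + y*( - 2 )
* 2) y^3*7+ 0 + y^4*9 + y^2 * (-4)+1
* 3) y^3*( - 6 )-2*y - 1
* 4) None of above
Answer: 4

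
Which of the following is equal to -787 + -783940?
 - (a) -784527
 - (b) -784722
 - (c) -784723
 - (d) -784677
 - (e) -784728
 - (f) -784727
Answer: f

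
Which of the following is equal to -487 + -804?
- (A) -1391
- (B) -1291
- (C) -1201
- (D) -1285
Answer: B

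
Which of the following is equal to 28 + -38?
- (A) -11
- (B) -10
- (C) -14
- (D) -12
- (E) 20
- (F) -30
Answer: B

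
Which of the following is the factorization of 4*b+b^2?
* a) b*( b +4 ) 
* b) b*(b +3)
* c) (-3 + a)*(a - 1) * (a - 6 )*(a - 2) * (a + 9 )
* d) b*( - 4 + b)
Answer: a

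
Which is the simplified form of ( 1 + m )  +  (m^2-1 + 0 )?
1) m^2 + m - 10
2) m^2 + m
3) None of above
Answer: 2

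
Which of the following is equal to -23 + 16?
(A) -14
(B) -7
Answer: B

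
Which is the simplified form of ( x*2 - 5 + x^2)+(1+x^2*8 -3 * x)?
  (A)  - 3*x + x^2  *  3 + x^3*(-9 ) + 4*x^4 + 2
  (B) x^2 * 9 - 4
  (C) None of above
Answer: C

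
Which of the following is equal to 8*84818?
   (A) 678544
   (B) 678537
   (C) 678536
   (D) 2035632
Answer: A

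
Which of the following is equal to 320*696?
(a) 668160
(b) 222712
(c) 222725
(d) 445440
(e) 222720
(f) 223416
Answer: e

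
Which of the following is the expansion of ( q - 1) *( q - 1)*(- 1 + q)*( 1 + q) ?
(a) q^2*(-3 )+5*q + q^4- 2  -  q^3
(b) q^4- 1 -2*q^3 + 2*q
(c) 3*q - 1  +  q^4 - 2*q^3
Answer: b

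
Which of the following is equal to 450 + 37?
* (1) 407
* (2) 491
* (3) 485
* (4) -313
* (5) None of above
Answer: 5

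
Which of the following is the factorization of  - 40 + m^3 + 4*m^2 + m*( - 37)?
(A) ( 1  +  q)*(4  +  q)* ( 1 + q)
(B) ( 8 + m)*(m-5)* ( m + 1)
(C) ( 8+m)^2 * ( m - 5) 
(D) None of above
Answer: B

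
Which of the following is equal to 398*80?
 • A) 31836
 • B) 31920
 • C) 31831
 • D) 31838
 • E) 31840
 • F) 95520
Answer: E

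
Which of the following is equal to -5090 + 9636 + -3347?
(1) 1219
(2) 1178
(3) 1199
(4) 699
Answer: 3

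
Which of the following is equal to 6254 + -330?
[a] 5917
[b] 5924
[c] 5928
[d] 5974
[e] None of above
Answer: b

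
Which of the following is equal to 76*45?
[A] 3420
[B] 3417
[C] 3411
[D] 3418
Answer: A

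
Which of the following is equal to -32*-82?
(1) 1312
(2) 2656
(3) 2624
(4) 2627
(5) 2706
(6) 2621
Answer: 3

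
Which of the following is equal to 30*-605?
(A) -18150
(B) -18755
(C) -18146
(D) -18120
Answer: A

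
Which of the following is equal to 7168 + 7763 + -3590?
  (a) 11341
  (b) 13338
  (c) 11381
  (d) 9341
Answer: a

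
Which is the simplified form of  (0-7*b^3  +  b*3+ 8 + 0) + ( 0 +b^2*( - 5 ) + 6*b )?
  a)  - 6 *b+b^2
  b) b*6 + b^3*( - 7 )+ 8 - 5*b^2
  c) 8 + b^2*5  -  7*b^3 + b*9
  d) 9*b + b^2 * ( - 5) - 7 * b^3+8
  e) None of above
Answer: d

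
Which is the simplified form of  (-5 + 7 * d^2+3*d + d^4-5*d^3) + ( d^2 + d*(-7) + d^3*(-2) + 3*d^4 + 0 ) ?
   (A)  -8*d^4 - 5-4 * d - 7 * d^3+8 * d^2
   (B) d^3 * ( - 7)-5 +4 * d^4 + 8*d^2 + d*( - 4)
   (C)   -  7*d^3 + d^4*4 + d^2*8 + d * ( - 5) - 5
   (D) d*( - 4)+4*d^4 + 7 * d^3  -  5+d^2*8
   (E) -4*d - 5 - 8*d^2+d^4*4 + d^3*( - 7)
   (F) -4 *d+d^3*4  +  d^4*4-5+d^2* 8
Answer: B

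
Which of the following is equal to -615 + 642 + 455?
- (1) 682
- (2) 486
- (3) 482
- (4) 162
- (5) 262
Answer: 3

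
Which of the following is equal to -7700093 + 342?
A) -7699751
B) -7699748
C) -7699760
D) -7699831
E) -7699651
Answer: A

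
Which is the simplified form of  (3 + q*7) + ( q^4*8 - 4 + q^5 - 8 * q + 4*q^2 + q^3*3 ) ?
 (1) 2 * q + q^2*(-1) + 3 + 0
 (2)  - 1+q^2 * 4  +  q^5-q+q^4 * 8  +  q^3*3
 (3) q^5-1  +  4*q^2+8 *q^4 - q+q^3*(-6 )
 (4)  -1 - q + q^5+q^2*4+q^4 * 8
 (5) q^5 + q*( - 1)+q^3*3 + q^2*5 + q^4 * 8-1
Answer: 2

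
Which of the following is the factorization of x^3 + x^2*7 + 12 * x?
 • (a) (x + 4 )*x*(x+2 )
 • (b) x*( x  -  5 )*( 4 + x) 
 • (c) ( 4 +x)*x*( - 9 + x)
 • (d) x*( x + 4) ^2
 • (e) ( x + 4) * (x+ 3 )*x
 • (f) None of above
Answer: e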